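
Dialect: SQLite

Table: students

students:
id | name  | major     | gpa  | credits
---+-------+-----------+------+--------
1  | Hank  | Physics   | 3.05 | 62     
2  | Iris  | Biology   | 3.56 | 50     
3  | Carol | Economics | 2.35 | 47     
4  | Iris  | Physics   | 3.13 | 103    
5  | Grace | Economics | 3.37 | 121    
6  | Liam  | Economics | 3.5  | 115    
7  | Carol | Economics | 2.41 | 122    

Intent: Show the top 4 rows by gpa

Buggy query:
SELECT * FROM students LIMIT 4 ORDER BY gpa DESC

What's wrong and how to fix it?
Bug: LIMIT must come after ORDER BY

Fix: Swap the clauses: ORDER BY first, then LIMIT

Corrected query:
SELECT * FROM students ORDER BY gpa DESC LIMIT 4

Result:
id | name  | major     | gpa  | credits
---+-------+-----------+------+--------
2  | Iris  | Biology   | 3.56 | 50     
6  | Liam  | Economics | 3.5  | 115    
5  | Grace | Economics | 3.37 | 121    
4  | Iris  | Physics   | 3.13 | 103    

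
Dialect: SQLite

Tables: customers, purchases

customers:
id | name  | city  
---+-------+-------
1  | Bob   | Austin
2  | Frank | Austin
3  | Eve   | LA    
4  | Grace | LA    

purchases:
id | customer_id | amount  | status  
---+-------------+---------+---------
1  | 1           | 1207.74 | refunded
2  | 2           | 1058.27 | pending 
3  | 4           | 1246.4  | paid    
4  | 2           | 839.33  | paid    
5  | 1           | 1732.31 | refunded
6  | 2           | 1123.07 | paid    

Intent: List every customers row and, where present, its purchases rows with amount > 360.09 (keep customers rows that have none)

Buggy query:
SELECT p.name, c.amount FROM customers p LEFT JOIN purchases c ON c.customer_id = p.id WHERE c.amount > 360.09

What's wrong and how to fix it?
Bug: A WHERE condition on the right-hand table after LEFT JOIN drops unmatched parents

Fix: Put 'c.amount > 360.09' in the JOIN's ON clause instead of WHERE

Corrected query:
SELECT p.name, c.amount FROM customers p LEFT JOIN purchases c ON c.customer_id = p.id AND c.amount > 360.09

Result:
name  | amount 
------+--------
Bob   | 1207.74
Bob   | 1732.31
Frank | 839.33 
Frank | 1058.27
Frank | 1123.07
Eve   | NULL   
Grace | 1246.4 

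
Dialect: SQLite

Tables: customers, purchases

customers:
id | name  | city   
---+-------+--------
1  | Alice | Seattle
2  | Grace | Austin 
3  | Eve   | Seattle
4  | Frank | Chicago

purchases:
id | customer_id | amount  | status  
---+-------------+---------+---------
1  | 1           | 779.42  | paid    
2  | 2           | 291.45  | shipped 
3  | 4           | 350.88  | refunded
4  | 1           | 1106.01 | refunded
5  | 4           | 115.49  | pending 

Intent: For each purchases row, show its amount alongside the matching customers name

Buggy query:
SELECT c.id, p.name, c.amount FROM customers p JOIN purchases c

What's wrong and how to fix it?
Bug: Missing join condition: each purchases row is matched to all customers rows instead of just its own

Fix: Add ON c.customer_id = p.id to the JOIN

Corrected query:
SELECT c.id, p.name, c.amount FROM customers p JOIN purchases c ON c.customer_id = p.id

Result:
id | name  | amount 
---+-------+--------
1  | Alice | 779.42 
2  | Grace | 291.45 
3  | Frank | 350.88 
4  | Alice | 1106.01
5  | Frank | 115.49 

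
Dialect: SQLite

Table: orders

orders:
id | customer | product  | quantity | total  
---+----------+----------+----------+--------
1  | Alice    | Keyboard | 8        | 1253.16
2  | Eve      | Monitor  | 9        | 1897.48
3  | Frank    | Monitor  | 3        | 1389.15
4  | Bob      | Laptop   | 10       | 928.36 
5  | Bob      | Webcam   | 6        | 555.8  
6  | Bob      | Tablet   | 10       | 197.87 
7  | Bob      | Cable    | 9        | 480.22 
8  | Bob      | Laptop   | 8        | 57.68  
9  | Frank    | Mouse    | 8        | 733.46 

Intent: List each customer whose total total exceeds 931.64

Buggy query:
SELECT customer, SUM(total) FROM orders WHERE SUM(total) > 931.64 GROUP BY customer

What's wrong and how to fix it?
Bug: SUM(total) is an aggregate, but WHERE filters rows before aggregation

Fix: Use HAVING (which filters groups after aggregation) instead of WHERE

Corrected query:
SELECT customer, SUM(total) FROM orders GROUP BY customer HAVING SUM(total) > 931.64

Result:
customer | SUM(total)
---------+-----------
Alice    | 1253.16   
Bob      | 2219.93   
Eve      | 1897.48   
Frank    | 2122.61   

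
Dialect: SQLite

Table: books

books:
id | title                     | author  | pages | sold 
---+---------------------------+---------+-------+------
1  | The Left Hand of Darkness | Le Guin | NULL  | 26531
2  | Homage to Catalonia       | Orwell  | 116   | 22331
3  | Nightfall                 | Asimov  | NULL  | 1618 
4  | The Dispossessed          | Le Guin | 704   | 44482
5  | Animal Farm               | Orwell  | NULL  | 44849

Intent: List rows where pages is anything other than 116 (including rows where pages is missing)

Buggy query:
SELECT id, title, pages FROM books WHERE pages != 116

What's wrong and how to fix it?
Bug: Inequality against NULL is unknown, not true; rows with NULL are dropped

Fix: Handle NULL separately with IS NULL alongside the inequality

Corrected query:
SELECT id, title, pages FROM books WHERE pages != 116 OR pages IS NULL

Result:
id | title                     | pages
---+---------------------------+------
1  | The Left Hand of Darkness | NULL 
3  | Nightfall                 | NULL 
4  | The Dispossessed          | 704  
5  | Animal Farm               | NULL 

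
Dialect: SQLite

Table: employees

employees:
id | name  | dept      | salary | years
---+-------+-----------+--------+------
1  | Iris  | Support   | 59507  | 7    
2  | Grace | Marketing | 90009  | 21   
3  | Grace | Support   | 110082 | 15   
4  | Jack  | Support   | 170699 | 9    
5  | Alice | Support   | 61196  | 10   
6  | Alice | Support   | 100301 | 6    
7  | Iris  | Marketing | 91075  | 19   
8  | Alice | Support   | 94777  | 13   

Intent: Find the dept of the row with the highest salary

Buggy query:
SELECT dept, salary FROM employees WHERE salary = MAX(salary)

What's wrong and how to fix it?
Bug: MAX(salary) is an aggregate and cannot be used directly in WHERE

Fix: Use a subquery: WHERE salary = (SELECT MAX(salary) FROM employees)

Corrected query:
SELECT dept, salary FROM employees WHERE salary = (SELECT MAX(salary) FROM employees)

Result:
dept    | salary
--------+-------
Support | 170699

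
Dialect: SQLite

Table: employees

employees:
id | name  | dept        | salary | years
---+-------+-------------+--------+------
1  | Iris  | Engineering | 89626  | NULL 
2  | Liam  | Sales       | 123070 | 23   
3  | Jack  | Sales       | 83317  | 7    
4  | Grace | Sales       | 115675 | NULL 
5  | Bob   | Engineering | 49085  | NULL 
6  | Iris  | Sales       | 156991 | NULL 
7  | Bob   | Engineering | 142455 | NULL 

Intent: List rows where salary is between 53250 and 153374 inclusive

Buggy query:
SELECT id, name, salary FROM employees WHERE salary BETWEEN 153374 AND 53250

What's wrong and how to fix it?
Bug: The bounds are reversed; BETWEEN a AND b requires a <= b to match anything

Fix: Swap the bounds so the smaller value comes first

Corrected query:
SELECT id, name, salary FROM employees WHERE salary BETWEEN 53250 AND 153374

Result:
id | name  | salary
---+-------+-------
1  | Iris  | 89626 
2  | Liam  | 123070
3  | Jack  | 83317 
4  | Grace | 115675
7  | Bob   | 142455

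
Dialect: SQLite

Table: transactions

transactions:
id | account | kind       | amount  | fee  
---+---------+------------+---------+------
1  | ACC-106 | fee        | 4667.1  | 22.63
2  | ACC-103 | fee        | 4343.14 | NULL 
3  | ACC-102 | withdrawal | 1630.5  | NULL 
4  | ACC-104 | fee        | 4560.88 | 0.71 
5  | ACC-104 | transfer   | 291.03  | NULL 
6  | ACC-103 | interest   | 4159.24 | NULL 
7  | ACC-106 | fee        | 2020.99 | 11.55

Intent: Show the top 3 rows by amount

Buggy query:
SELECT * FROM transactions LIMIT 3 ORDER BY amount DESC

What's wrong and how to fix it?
Bug: ORDER BY cannot follow LIMIT; LIMIT is the final clause

Fix: Sort with ORDER BY, then apply LIMIT

Corrected query:
SELECT * FROM transactions ORDER BY amount DESC LIMIT 3

Result:
id | account | kind | amount  | fee  
---+---------+------+---------+------
1  | ACC-106 | fee  | 4667.1  | 22.63
4  | ACC-104 | fee  | 4560.88 | 0.71 
2  | ACC-103 | fee  | 4343.14 | NULL 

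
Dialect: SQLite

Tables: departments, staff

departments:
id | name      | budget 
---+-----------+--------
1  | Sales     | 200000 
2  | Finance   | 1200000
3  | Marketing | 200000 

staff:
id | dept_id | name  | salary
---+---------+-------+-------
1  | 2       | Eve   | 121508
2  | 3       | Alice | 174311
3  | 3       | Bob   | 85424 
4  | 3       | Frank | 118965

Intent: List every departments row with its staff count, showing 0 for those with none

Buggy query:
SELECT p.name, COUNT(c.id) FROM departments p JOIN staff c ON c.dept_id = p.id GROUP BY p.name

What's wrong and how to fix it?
Bug: An inner join excludes parents with zero children

Fix: Use LEFT JOIN so parents without children still appear (COUNT(c.id) gives 0)

Corrected query:
SELECT p.name, COUNT(c.id) FROM departments p LEFT JOIN staff c ON c.dept_id = p.id GROUP BY p.name

Result:
name      | COUNT(c.id)
----------+------------
Finance   | 1          
Marketing | 3          
Sales     | 0          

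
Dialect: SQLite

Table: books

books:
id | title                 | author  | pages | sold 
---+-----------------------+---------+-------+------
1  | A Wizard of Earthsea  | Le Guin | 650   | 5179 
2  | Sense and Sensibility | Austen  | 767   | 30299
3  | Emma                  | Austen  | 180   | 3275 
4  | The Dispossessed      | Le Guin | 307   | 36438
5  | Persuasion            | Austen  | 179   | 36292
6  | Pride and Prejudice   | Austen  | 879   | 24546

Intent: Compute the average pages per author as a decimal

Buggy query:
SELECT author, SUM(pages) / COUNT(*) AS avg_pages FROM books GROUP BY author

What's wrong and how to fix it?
Bug: SUM(pages) and COUNT(*) are both integers; the division truncates the fractional part

Fix: Cast one side to REAL so the division keeps the fractional part

Corrected query:
SELECT author, SUM(pages) * 1.0 / COUNT(*) AS avg_pages FROM books GROUP BY author

Result:
author  | avg_pages
--------+----------
Austen  | 501.25   
Le Guin | 478.5    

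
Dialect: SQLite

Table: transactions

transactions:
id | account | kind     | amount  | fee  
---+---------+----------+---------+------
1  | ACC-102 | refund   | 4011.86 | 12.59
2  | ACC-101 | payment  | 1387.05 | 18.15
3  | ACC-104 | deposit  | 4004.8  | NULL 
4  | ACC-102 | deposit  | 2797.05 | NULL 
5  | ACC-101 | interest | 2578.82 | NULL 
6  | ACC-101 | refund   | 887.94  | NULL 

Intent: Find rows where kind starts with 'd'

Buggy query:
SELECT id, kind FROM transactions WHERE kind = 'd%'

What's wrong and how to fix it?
Bug: Wildcards only work with LIKE; '=' treats '%' as a literal character

Fix: Use LIKE for wildcard pattern matching

Corrected query:
SELECT id, kind FROM transactions WHERE kind LIKE 'd%'

Result:
id | kind   
---+--------
3  | deposit
4  | deposit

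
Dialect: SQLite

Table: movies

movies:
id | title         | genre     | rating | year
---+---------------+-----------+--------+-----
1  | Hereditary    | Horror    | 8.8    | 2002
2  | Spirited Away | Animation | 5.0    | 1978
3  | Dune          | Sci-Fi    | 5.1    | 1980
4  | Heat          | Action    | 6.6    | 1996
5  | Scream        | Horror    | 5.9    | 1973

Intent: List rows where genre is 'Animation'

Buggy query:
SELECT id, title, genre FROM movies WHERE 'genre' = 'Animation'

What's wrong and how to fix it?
Bug: Single quotes denote string literals in SQL; the column name is being compared as a constant string

Fix: Remove the quotes around the column name (or use double quotes for an identifier)

Corrected query:
SELECT id, title, genre FROM movies WHERE genre = 'Animation'

Result:
id | title         | genre    
---+---------------+----------
2  | Spirited Away | Animation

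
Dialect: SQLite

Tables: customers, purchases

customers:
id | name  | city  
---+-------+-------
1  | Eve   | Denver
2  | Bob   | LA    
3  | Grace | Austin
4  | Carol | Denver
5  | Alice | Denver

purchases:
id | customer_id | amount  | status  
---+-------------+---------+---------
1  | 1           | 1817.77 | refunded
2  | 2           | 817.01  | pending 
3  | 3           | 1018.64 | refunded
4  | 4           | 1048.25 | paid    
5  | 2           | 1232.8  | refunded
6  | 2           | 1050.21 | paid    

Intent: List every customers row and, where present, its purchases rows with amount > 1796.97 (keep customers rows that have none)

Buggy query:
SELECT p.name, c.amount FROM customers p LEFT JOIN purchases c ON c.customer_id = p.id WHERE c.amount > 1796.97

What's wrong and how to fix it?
Bug: A WHERE condition on the right-hand table after LEFT JOIN drops unmatched parents

Fix: Move the right-table condition into the ON clause so unmatched parents are kept

Corrected query:
SELECT p.name, c.amount FROM customers p LEFT JOIN purchases c ON c.customer_id = p.id AND c.amount > 1796.97

Result:
name  | amount 
------+--------
Eve   | 1817.77
Bob   | NULL   
Grace | NULL   
Carol | NULL   
Alice | NULL   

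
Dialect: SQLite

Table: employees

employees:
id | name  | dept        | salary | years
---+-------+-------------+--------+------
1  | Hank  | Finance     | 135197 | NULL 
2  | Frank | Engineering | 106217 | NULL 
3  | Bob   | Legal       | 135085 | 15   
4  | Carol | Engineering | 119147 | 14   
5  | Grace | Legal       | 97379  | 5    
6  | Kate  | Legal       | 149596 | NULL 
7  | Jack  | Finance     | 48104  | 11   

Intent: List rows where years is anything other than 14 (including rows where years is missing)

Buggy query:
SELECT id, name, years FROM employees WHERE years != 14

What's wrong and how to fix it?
Bug: Inequality against NULL is unknown, not true; rows with NULL are dropped

Fix: Handle NULL separately with IS NULL alongside the inequality

Corrected query:
SELECT id, name, years FROM employees WHERE years != 14 OR years IS NULL

Result:
id | name  | years
---+-------+------
1  | Hank  | NULL 
2  | Frank | NULL 
3  | Bob   | 15   
5  | Grace | 5    
6  | Kate  | NULL 
7  | Jack  | 11   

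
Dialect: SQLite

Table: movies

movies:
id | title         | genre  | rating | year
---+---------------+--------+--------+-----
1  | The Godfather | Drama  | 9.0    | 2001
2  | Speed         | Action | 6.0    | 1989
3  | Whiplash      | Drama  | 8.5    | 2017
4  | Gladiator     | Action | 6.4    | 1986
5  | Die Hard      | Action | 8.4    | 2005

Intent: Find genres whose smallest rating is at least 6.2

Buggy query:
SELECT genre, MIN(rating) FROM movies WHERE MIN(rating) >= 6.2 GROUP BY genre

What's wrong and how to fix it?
Bug: MIN() in WHERE is a misuse of aggregate

Fix: Replace WHERE with HAVING after the GROUP BY

Corrected query:
SELECT genre, MIN(rating) FROM movies GROUP BY genre HAVING MIN(rating) >= 6.2

Result:
genre | MIN(rating)
------+------------
Drama | 8.5        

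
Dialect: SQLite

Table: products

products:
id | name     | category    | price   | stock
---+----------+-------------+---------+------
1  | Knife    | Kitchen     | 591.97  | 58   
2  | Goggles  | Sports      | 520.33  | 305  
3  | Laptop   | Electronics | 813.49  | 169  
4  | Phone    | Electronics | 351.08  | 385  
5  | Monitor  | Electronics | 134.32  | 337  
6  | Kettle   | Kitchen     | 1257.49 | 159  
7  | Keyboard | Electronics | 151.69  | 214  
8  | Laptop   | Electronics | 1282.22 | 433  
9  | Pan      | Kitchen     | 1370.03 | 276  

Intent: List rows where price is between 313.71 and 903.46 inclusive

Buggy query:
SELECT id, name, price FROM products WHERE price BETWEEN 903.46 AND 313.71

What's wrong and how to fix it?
Bug: The bounds are reversed; BETWEEN a AND b requires a <= b to match anything

Fix: Swap the bounds so the smaller value comes first

Corrected query:
SELECT id, name, price FROM products WHERE price BETWEEN 313.71 AND 903.46

Result:
id | name    | price 
---+---------+-------
1  | Knife   | 591.97
2  | Goggles | 520.33
3  | Laptop  | 813.49
4  | Phone   | 351.08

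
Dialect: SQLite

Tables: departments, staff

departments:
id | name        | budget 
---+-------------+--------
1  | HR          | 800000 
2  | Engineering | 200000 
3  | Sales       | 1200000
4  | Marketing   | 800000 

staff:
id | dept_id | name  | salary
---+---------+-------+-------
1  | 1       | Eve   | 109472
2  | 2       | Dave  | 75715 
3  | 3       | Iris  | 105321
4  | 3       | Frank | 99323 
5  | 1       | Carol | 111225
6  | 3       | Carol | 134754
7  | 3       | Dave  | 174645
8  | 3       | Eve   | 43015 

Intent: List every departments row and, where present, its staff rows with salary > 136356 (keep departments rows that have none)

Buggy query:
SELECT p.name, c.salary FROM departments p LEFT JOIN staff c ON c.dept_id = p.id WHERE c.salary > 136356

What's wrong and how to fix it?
Bug: Filtering c.salary in WHERE discards the NULL rows produced by LEFT JOIN, turning it into an inner join

Fix: Move the right-table condition into the ON clause so unmatched parents are kept

Corrected query:
SELECT p.name, c.salary FROM departments p LEFT JOIN staff c ON c.dept_id = p.id AND c.salary > 136356

Result:
name        | salary
------------+-------
HR          | NULL  
Engineering | NULL  
Sales       | 174645
Marketing   | NULL  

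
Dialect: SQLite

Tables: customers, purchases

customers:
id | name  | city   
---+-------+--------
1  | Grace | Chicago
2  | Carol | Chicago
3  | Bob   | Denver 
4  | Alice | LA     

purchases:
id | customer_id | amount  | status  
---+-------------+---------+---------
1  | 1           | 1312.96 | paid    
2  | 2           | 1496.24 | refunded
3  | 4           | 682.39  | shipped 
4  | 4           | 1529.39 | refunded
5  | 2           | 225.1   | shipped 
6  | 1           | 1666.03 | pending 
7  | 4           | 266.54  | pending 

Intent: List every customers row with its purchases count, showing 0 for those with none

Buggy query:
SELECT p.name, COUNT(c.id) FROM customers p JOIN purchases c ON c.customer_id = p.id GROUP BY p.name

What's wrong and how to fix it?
Bug: An inner join excludes parents with zero children

Fix: Use LEFT JOIN so parents without children still appear (COUNT(c.id) gives 0)

Corrected query:
SELECT p.name, COUNT(c.id) FROM customers p LEFT JOIN purchases c ON c.customer_id = p.id GROUP BY p.name

Result:
name  | COUNT(c.id)
------+------------
Alice | 3          
Bob   | 0          
Carol | 2          
Grace | 2          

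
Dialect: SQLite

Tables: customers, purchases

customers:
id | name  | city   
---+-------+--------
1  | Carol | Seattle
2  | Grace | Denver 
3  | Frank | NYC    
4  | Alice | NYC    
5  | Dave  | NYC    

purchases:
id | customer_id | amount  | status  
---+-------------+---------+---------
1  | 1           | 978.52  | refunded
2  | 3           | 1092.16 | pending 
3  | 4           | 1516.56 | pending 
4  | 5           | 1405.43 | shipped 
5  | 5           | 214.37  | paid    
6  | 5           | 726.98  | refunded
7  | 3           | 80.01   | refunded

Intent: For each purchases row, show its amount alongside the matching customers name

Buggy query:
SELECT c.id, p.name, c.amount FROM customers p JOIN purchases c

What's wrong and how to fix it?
Bug: JOIN with no ON clause produces a cartesian product; every purchases row pairs with every customers row

Fix: Add ON c.customer_id = p.id to the JOIN

Corrected query:
SELECT c.id, p.name, c.amount FROM customers p JOIN purchases c ON c.customer_id = p.id

Result:
id | name  | amount 
---+-------+--------
1  | Carol | 978.52 
2  | Frank | 1092.16
3  | Alice | 1516.56
4  | Dave  | 1405.43
5  | Dave  | 214.37 
6  | Dave  | 726.98 
7  | Frank | 80.01  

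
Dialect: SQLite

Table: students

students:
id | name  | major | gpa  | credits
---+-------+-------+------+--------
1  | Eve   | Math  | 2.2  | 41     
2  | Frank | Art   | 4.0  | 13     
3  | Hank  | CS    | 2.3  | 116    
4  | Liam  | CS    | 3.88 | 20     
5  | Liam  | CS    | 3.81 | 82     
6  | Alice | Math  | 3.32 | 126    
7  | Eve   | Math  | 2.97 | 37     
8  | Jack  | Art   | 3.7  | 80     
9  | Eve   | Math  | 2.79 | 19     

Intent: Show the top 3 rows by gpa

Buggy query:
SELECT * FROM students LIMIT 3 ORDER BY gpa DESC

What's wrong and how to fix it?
Bug: ORDER BY cannot follow LIMIT; LIMIT is the final clause

Fix: Swap the clauses: ORDER BY first, then LIMIT

Corrected query:
SELECT * FROM students ORDER BY gpa DESC LIMIT 3

Result:
id | name  | major | gpa  | credits
---+-------+-------+------+--------
2  | Frank | Art   | 4    | 13     
4  | Liam  | CS    | 3.88 | 20     
5  | Liam  | CS    | 3.81 | 82     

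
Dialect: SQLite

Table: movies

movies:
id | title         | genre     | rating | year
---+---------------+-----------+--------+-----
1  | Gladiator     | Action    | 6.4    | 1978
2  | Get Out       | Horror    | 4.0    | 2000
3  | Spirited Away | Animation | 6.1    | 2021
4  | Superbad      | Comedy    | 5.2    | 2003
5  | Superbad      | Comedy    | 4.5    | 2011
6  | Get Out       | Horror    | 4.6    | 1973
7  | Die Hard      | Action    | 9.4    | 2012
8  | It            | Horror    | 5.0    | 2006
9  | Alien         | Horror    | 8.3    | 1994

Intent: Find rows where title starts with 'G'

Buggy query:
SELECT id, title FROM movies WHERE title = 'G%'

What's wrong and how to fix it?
Bug: Wildcards only work with LIKE; '=' treats '%' as a literal character

Fix: Use LIKE for wildcard pattern matching

Corrected query:
SELECT id, title FROM movies WHERE title LIKE 'G%'

Result:
id | title    
---+----------
1  | Gladiator
2  | Get Out  
6  | Get Out  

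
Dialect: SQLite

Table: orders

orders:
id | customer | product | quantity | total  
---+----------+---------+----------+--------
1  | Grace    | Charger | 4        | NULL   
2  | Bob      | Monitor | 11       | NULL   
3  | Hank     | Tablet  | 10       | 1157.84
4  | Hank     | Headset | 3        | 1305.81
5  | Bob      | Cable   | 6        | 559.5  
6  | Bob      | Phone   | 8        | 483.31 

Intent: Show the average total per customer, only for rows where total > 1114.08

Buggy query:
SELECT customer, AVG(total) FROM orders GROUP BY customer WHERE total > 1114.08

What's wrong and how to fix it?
Bug: Row-level WHERE must come before GROUP BY in the clause order

Fix: Move the WHERE clause before GROUP BY

Corrected query:
SELECT customer, AVG(total) FROM orders WHERE total > 1114.08 GROUP BY customer

Result:
customer | AVG(total)
---------+-----------
Hank     | 1231.825  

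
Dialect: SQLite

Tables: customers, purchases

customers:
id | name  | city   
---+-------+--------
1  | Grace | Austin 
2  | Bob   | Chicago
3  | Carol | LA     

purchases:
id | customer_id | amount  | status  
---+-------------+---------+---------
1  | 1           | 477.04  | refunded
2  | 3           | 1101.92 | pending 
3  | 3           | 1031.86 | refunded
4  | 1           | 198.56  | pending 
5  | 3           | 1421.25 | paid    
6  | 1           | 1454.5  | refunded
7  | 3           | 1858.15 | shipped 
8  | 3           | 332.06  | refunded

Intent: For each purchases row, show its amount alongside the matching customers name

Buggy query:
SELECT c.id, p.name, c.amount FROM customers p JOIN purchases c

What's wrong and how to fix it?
Bug: JOIN with no ON clause produces a cartesian product; every purchases row pairs with every customers row

Fix: Specify the join condition linking the foreign key to the parent id

Corrected query:
SELECT c.id, p.name, c.amount FROM customers p JOIN purchases c ON c.customer_id = p.id

Result:
id | name  | amount 
---+-------+--------
1  | Grace | 477.04 
2  | Carol | 1101.92
3  | Carol | 1031.86
4  | Grace | 198.56 
5  | Carol | 1421.25
6  | Grace | 1454.5 
7  | Carol | 1858.15
8  | Carol | 332.06 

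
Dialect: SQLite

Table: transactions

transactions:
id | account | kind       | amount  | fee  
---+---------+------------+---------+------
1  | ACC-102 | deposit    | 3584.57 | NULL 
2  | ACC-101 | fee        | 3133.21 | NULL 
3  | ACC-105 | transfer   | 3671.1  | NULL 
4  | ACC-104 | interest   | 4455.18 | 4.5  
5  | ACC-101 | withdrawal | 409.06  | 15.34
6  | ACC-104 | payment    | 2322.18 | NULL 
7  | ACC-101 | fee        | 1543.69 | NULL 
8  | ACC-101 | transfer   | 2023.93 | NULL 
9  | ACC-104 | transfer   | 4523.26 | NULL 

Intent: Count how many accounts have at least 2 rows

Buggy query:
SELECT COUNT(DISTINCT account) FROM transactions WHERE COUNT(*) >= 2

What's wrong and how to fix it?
Bug: COUNT(*) cannot appear in WHERE; the per-group count doesn't exist yet

Fix: Group first with HAVING COUNT(*) >= 2, then COUNT the resulting groups

Corrected query:
SELECT COUNT(*) FROM (SELECT account FROM transactions GROUP BY account HAVING COUNT(*) >= 2)

Result:
COUNT(*)
--------
2       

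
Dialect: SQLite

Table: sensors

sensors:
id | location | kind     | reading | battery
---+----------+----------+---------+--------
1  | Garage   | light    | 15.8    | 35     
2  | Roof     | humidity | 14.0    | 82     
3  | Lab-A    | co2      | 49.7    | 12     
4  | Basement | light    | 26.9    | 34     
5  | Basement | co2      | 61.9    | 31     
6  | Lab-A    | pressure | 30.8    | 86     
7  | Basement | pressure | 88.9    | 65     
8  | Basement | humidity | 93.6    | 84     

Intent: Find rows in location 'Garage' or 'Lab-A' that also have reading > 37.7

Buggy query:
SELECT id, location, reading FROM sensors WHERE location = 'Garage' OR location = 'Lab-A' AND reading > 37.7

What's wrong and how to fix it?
Bug: Without parentheses, AND is evaluated before OR, so the reading filter only applies to the 'Lab-A' branch

Fix: Group the OR with parentheses (or use IN), then AND the threshold

Corrected query:
SELECT id, location, reading FROM sensors WHERE (location = 'Garage' OR location = 'Lab-A') AND reading > 37.7

Result:
id | location | reading
---+----------+--------
3  | Lab-A    | 49.7   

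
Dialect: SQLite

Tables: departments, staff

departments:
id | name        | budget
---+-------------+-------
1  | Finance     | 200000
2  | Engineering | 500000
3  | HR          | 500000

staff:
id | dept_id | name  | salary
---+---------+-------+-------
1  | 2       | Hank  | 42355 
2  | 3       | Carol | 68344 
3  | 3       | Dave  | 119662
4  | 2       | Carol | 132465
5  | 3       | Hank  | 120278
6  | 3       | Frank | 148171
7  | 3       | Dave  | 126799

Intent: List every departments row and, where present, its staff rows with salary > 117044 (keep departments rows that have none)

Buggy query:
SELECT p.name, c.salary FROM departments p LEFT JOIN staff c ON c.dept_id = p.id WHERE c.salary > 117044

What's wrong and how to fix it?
Bug: Filtering c.salary in WHERE discards the NULL rows produced by LEFT JOIN, turning it into an inner join

Fix: Put 'c.salary > 117044' in the JOIN's ON clause instead of WHERE

Corrected query:
SELECT p.name, c.salary FROM departments p LEFT JOIN staff c ON c.dept_id = p.id AND c.salary > 117044

Result:
name        | salary
------------+-------
Finance     | NULL  
Engineering | 132465
HR          | 119662
HR          | 120278
HR          | 126799
HR          | 148171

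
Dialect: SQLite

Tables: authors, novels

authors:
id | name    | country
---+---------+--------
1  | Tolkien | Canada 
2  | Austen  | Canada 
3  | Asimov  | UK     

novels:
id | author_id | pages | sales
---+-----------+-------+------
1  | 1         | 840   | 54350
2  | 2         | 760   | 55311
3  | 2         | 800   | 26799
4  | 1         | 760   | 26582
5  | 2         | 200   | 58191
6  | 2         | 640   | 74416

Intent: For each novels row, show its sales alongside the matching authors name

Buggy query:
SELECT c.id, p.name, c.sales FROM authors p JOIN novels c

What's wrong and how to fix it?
Bug: JOIN with no ON clause produces a cartesian product; every novels row pairs with every authors row

Fix: Add ON c.author_id = p.id to the JOIN

Corrected query:
SELECT c.id, p.name, c.sales FROM authors p JOIN novels c ON c.author_id = p.id

Result:
id | name    | sales
---+---------+------
1  | Tolkien | 54350
2  | Austen  | 55311
3  | Austen  | 26799
4  | Tolkien | 26582
5  | Austen  | 58191
6  | Austen  | 74416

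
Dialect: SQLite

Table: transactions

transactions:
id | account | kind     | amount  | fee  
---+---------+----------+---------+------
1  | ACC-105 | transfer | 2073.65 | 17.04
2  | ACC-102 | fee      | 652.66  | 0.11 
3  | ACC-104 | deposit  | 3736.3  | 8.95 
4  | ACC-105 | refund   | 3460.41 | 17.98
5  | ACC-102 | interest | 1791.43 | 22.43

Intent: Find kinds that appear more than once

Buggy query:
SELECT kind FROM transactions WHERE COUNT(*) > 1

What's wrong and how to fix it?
Bug: COUNT(*) is an aggregate and cannot be used in WHERE

Fix: Group first, then use HAVING for the count condition

Corrected query:
SELECT kind FROM transactions GROUP BY kind HAVING COUNT(*) > 1

Result:
(no rows)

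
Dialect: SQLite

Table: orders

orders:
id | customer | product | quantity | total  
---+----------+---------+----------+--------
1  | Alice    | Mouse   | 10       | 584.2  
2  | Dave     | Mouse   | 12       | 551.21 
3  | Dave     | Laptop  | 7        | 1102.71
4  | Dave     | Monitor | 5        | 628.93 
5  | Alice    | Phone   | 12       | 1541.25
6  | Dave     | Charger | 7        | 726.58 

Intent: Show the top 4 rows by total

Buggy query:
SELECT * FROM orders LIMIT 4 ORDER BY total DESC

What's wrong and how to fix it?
Bug: ORDER BY cannot follow LIMIT; LIMIT is the final clause

Fix: Sort with ORDER BY, then apply LIMIT

Corrected query:
SELECT * FROM orders ORDER BY total DESC LIMIT 4

Result:
id | customer | product | quantity | total  
---+----------+---------+----------+--------
5  | Alice    | Phone   | 12       | 1541.25
3  | Dave     | Laptop  | 7        | 1102.71
6  | Dave     | Charger | 7        | 726.58 
4  | Dave     | Monitor | 5        | 628.93 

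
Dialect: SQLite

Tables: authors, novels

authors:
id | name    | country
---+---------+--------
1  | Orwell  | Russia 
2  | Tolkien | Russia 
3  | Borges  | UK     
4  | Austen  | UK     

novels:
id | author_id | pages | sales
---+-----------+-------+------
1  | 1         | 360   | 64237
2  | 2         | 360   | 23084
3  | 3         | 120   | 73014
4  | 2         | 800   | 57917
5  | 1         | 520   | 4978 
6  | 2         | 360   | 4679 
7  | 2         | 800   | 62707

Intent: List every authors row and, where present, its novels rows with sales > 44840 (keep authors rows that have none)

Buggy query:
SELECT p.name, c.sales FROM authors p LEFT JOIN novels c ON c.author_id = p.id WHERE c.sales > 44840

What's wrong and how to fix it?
Bug: Filtering c.sales in WHERE discards the NULL rows produced by LEFT JOIN, turning it into an inner join

Fix: Move the right-table condition into the ON clause so unmatched parents are kept

Corrected query:
SELECT p.name, c.sales FROM authors p LEFT JOIN novels c ON c.author_id = p.id AND c.sales > 44840

Result:
name    | sales
--------+------
Orwell  | 64237
Tolkien | 57917
Tolkien | 62707
Borges  | 73014
Austen  | NULL 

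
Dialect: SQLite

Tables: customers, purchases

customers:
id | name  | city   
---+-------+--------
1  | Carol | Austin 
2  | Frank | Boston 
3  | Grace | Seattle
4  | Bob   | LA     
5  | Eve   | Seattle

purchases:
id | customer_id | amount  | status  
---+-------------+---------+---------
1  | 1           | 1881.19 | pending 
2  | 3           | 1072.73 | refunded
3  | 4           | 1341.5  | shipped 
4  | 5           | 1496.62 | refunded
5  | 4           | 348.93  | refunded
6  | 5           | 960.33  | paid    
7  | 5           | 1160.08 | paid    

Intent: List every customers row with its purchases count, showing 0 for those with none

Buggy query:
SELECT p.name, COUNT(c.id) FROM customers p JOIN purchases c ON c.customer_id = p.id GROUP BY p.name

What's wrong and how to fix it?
Bug: An inner join excludes parents with zero children

Fix: Switch to LEFT JOIN to retain unmatched parent rows

Corrected query:
SELECT p.name, COUNT(c.id) FROM customers p LEFT JOIN purchases c ON c.customer_id = p.id GROUP BY p.name

Result:
name  | COUNT(c.id)
------+------------
Bob   | 2          
Carol | 1          
Eve   | 3          
Frank | 0          
Grace | 1          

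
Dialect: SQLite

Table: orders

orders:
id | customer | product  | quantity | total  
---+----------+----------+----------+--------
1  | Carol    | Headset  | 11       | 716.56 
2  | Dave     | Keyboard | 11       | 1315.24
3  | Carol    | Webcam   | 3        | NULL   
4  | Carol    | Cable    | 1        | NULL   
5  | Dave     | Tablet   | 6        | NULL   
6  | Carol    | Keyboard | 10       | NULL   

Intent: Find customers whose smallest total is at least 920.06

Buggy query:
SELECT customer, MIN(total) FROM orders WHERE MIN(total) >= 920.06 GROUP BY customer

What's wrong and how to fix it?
Bug: MIN() in WHERE is a misuse of aggregate

Fix: Use HAVING for the per-group MIN condition

Corrected query:
SELECT customer, MIN(total) FROM orders GROUP BY customer HAVING MIN(total) >= 920.06

Result:
customer | MIN(total)
---------+-----------
Dave     | 1315.24   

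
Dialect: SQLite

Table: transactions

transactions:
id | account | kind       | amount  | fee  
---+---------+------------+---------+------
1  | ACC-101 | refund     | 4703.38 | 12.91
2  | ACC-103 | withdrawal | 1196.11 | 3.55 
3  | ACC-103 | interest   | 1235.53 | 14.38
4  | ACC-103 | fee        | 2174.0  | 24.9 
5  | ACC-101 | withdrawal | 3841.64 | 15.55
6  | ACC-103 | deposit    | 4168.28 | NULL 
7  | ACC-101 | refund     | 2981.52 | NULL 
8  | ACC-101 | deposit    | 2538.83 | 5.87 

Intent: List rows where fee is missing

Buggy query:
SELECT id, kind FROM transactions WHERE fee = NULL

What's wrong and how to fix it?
Bug: '= NULL' is always unknown in SQL three-valued logic, so no rows match

Fix: Use IS NULL to test for NULL

Corrected query:
SELECT id, kind FROM transactions WHERE fee IS NULL

Result:
id | kind   
---+--------
6  | deposit
7  | refund 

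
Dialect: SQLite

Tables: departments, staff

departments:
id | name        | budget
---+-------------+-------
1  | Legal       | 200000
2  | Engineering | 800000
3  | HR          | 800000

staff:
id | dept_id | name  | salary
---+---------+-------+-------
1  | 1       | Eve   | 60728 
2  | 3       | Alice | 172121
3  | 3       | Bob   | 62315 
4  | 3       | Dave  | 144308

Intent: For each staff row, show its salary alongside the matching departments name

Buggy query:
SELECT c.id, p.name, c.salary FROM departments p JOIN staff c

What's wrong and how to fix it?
Bug: JOIN with no ON clause produces a cartesian product; every staff row pairs with every departments row

Fix: Add ON c.dept_id = p.id to the JOIN

Corrected query:
SELECT c.id, p.name, c.salary FROM departments p JOIN staff c ON c.dept_id = p.id

Result:
id | name  | salary
---+-------+-------
1  | Legal | 60728 
2  | HR    | 172121
3  | HR    | 62315 
4  | HR    | 144308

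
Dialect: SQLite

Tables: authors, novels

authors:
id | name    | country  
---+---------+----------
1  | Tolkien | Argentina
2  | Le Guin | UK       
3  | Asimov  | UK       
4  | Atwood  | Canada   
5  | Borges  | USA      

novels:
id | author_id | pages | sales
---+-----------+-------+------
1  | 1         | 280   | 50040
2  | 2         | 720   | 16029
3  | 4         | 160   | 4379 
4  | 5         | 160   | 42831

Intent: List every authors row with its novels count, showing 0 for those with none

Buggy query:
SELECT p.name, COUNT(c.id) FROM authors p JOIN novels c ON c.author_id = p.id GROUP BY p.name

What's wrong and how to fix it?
Bug: An inner join excludes parents with zero children

Fix: Switch to LEFT JOIN to retain unmatched parent rows

Corrected query:
SELECT p.name, COUNT(c.id) FROM authors p LEFT JOIN novels c ON c.author_id = p.id GROUP BY p.name

Result:
name    | COUNT(c.id)
--------+------------
Asimov  | 0          
Atwood  | 1          
Borges  | 1          
Le Guin | 1          
Tolkien | 1          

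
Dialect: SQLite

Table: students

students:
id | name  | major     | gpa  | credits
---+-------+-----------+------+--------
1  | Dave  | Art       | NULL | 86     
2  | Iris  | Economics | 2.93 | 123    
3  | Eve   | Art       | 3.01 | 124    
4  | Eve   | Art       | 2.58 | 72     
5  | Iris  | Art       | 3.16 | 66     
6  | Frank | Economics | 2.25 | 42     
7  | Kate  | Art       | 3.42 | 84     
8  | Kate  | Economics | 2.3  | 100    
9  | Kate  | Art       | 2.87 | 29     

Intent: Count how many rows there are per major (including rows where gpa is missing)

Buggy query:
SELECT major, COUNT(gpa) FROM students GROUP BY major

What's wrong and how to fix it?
Bug: COUNT(gpa) skips NULLs, so groups with missing gpa are undercounted

Fix: Use COUNT(*) to count all rows regardless of NULL

Corrected query:
SELECT major, COUNT(*) FROM students GROUP BY major

Result:
major     | COUNT(*)
----------+---------
Art       | 6       
Economics | 3       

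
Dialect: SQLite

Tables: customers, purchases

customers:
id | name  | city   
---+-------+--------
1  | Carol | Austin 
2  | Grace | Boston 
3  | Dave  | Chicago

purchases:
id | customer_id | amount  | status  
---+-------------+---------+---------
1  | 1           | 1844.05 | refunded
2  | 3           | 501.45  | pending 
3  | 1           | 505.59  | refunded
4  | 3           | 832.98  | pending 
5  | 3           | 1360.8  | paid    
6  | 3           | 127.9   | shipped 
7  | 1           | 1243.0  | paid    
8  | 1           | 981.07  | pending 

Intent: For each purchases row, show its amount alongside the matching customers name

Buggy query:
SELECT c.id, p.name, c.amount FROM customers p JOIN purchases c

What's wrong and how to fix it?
Bug: JOIN with no ON clause produces a cartesian product; every purchases row pairs with every customers row

Fix: Add ON c.customer_id = p.id to the JOIN

Corrected query:
SELECT c.id, p.name, c.amount FROM customers p JOIN purchases c ON c.customer_id = p.id

Result:
id | name  | amount 
---+-------+--------
1  | Carol | 1844.05
2  | Dave  | 501.45 
3  | Carol | 505.59 
4  | Dave  | 832.98 
5  | Dave  | 1360.8 
6  | Dave  | 127.9  
7  | Carol | 1243   
8  | Carol | 981.07 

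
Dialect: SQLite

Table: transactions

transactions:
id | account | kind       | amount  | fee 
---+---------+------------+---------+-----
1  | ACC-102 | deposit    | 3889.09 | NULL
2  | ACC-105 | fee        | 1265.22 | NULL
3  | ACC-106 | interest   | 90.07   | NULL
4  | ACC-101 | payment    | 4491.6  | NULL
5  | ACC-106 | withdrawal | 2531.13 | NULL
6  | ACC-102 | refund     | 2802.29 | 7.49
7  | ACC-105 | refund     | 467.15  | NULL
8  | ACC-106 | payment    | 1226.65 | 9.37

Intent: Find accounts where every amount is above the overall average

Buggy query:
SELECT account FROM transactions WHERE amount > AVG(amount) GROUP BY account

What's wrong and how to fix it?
Bug: WHERE evaluates per row before aggregation, so AVG() is unavailable

Fix: Use a subquery for AVG and a HAVING MIN(...) filter so the condition holds for every row in the group

Corrected query:
SELECT account FROM transactions GROUP BY account HAVING MIN(amount) > (SELECT AVG(amount) FROM transactions)

Result:
account
-------
ACC-101
ACC-102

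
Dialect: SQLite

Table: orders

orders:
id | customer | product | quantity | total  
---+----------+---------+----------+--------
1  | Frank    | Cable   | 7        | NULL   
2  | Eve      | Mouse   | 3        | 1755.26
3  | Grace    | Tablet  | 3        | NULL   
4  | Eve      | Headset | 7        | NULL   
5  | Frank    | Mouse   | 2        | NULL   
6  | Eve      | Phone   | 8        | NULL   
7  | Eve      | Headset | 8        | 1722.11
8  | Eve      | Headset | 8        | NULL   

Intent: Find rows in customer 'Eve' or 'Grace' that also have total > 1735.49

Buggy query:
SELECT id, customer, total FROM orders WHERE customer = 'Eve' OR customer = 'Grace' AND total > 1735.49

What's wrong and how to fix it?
Bug: Without parentheses, AND is evaluated before OR, so the total filter only applies to the 'Grace' branch

Fix: Add parentheses around the OR so the AND applies to both alternatives

Corrected query:
SELECT id, customer, total FROM orders WHERE (customer = 'Eve' OR customer = 'Grace') AND total > 1735.49

Result:
id | customer | total  
---+----------+--------
2  | Eve      | 1755.26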